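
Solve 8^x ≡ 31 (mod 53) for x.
11

Baby-step giant-step with step n = ⌈√53⌉ = 8.
Baby steps 8^j mod 53 (j:value) for j=0..7: 0:1, 1:8, 2:11, 3:35, 4:15, 5:14, 6:6, 7:48.
Giant-step multiplier: 8^(-8) ≡ 8^(52-8) = 8^44 ≡ 49 (mod 53).
Giant steps γ_i = 31·49^i mod 53: γ_0=31, γ_1=35 (in table at j=3).
x = i·n + j = 1·8 + 3 = 11.
Check: 8^11 ≡ 31 (mod 53).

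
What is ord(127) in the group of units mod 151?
25

151 is prime, so ord(127) divides φ(151) = 150.
Divisors of 150: 1, 2, 3, 5, 6, 10, 15, 25, 30, 50, 75, 150.
Repeated squaring: 127^1 ≡ 127, 127^2 ≡ 123, 127^4 ≡ 29, 127^8 ≡ 86, 127^16 ≡ 148, 127^32 ≡ 9, 127^64 ≡ 81, 127^128 ≡ 68 (mod 151).
Test 127^d mod 151 for each divisor d in increasing order:
127^1 ≡ 127
127^2 ≡ 123
127^3 = 127^2·127^1 ≡ 68
127^5 = 127^4·127^1 ≡ 59
127^6 = 127^4·127^2 ≡ 94
127^10 = 127^8·127^2 ≡ 8
127^15 = 127^8·127^4·127^2·127^1 ≡ 19
127^25 = 127^16·127^8·127^1 ≡ 1  ← first divisor giving 1
The order is 25.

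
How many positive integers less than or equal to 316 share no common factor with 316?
156

316 = 2^2 × 79
φ(n) = n × ∏(1 - 1/p) for each prime p dividing n
φ(316) = 316 × (1 - 1/2) × (1 - 1/79) = 156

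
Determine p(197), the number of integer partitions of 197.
3068829878530

p(n) counts ways to write n as a sum of positive integers (order ignored).
Euler's pentagonal recurrence: p(k) = p(k-1) + p(k-2) - p(k-5) - p(k-7) + p(k-12) + p(k-15) - ... (offsets j(3j∓1)/2, signs ++--, p(0)=1, p(<0)=0).
DP table for k = 0..196: p(0)=1, p(1)=1, p(2)=2, p(3)=3, p(4)=5, p(5)=7, p(6)=11, p(7)=15, p(8)=22, p(9)=30, p(10)=42, p(11)=56, p(12)=77, p(13)=101, p(14)=135, p(15)=176, p(16)=231, p(17)=297, p(18)=385, p(19)=490, p(20)=627, p(21)=792, p(22)=1002, p(23)=1255, p(24)=1575, p(25)=1958, p(26)=2436, p(27)=3010, p(28)=3718, p(29)=4565, p(30)=5604, p(31)=6842, p(32)=8349, p(33)=10143, p(34)=12310, p(35)=14883, p(36)=17977, p(37)=21637, p(38)=26015, p(39)=31185, p(40)=37338, p(41)=44583, p(42)=53174, p(43)=63261, p(44)=75175, p(45)=89134, p(46)=105558, p(47)=124754, p(48)=147273, p(49)=173525, p(50)=204226, p(51)=239943, p(52)=281589, p(53)=329931, p(54)=386155, p(55)=451276, p(56)=526823, p(57)=614154, p(58)=715220, p(59)=831820, p(60)=966467, p(61)=1121505, p(62)=1300156, p(63)=1505499, p(64)=1741630, p(65)=2012558, p(66)=2323520, p(67)=2679689, p(68)=3087735, p(69)=3554345, p(70)=4087968, p(71)=4697205, p(72)=5392783, p(73)=6185689, p(74)=7089500, p(75)=8118264, p(76)=9289091, p(77)=10619863, p(78)=12132164, p(79)=13848650, p(80)=15796476, p(81)=18004327, p(82)=20506255, p(83)=23338469, p(84)=26543660, p(85)=30167357, p(86)=34262962, p(87)=38887673, p(88)=44108109, p(89)=49995925, p(90)=56634173, p(91)=64112359, p(92)=72533807, p(93)=82010177, p(94)=92669720, p(95)=104651419, p(96)=118114304, p(97)=133230930, p(98)=150198136, p(99)=169229875, p(100)=190569292, p(101)=214481126, p(102)=241265379, p(103)=271248950, p(104)=304801365, p(105)=342325709, p(106)=384276336, p(107)=431149389, p(108)=483502844, p(109)=541946240, p(110)=607163746, p(111)=679903203, p(112)=761002156, p(113)=851376628, p(114)=952050665, p(115)=1064144451, p(116)=1188908248, p(117)=1327710076, p(118)=1482074143, p(119)=1653668665, p(120)=1844349560, p(121)=2056148051, p(122)=2291320912, p(123)=2552338241, p(124)=2841940500, p(125)=3163127352, p(126)=3519222692, p(127)=3913864295, p(128)=4351078600, p(129)=4835271870, p(130)=5371315400, p(131)=5964539504, p(132)=6620830889, p(133)=7346629512, p(134)=8149040695, p(135)=9035836076, p(136)=10015581680, p(137)=11097645016, p(138)=12292341831, p(139)=13610949895, p(140)=15065878135, p(141)=16670689208, p(142)=18440293320, p(143)=20390982757, p(144)=22540654445, p(145)=24908858009, p(146)=27517052599, p(147)=30388671978, p(148)=33549419497, p(149)=37027355200, p(150)=40853235313, p(151)=45060624582, p(152)=49686288421, p(153)=54770336324, p(154)=60356673280, p(155)=66493182097, p(156)=73232243759, p(157)=80630964769, p(158)=88751778802, p(159)=97662728555, p(160)=107438159466, p(161)=118159068427, p(162)=129913904637, p(163)=142798995930, p(164)=156919475295, p(165)=172389800255, p(166)=189334822579, p(167)=207890420102, p(168)=228204732751, p(169)=250438925115, p(170)=274768617130, p(171)=301384802048, p(172)=330495499613, p(173)=362326859895, p(174)=397125074750, p(175)=435157697830, p(176)=476715857290, p(177)=522115831195, p(178)=571701605655, p(179)=625846753120, p(180)=684957390936, p(181)=749474411781, p(182)=819876908323, p(183)=896684817527, p(184)=980462880430, p(185)=1071823774337, p(186)=1171432692373, p(187)=1280011042268, p(188)=1398341745571, p(189)=1527273599625, p(190)=1667727404093, p(191)=1820701100652, p(192)=1987276856363, p(193)=2168627105469, p(194)=2366022741845, p(195)=2580840212973, p(196)=2814570987591.
Final step: p(197) = p(196) + p(195) - p(192) - p(190) + p(185) + p(182) - p(175) - p(171) + p(162) + p(157) - p(146) - p(140) + p(127) + p(120) - p(105) - p(97) + p(80) + p(71) - p(52) - p(42) + p(21) + p(10)
= 2814570987591 + 2580840212973 - 1987276856363 - 1667727404093 + 1071823774337 + 819876908323 - 435157697830 - 301384802048 + 129913904637 + 80630964769 - 27517052599 - 15065878135 + 3913864295 + 1844349560 - 342325709 - 133230930 + 15796476 + 4697205 - 281589 - 53174 + 792 + 42
= 3068829878530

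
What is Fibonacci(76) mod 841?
153

Matrix identity: Q^n = [[F_(n+1), F_n], [F_n, F_(n-1)]] with Q = [[1,1],[1,0]].
n = 76 = 1001100₂. Square-and-multiply, entries mod 841:
Q^1 = [[1,1],[1,0]]
Q^2 = (Q^1)² = [[2,1],[1,1]]
Q^4 = (Q^2)² = [[5,3],[3,2]]
Q^9 = (Q^4)²·Q = [[55,34],[34,21]]
Q^19 = (Q^9)²·Q = [[37,817],[817,61]]
Q^38 = (Q^19)² = [[263,171],[171,92]]
Q^76 = (Q^38)² = [[13,153],[153,701]]
F_76 mod 841 = Q^76[0][1] = 153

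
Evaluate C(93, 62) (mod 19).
14

Using Lucas' theorem:
Write n=93 and k=62 in base 19:
n in base 19: [4, 17]
k in base 19: [3, 5]
C(93,62) mod 19 = ∏ C(n_i, k_i) mod 19
Digit binomials (mod 19): C(4,3) = 4; C(17,5) = 6188 ≡ 13
Product: 4 × 13 = 52 ≡ 14 (mod 19)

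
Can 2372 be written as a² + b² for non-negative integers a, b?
16² + 46² (a=16, b=46)

Factorization: 2372 = 2^2 × 593
By Fermat: n is sum of two squares iff every prime p ≡ 3 (mod 4) appears to even power.
All primes ≡ 3 (mod 4) appear to even power.
Search a = 0, 1, 2, … for 2372 - a² a perfect square: first hit at a = 16: 2372 - 256 = 2116 = 46².
2372 = 16² + 46² = 256 + 2116 ✓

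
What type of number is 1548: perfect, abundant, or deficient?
abundant

Proper divisors of 1548: sum = 1 + 2 + 3 + 4 + 6 + 9 + 12 + 18 + ... + 258 + 387 + 516 + 774 (17 divisors) = 2456
Since 2456 > 1548, 1548 is abundant.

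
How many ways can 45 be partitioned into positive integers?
89134

p(n) counts ways to write n as a sum of positive integers (order ignored).
Euler's pentagonal recurrence: p(k) = p(k-1) + p(k-2) - p(k-5) - p(k-7) + p(k-12) + p(k-15) - ... (offsets j(3j∓1)/2, signs ++--, p(0)=1, p(<0)=0).
DP table for k = 0..44: p(0)=1, p(1)=1, p(2)=2, p(3)=3, p(4)=5, p(5)=7, p(6)=11, p(7)=15, p(8)=22, p(9)=30, p(10)=42, p(11)=56, p(12)=77, p(13)=101, p(14)=135, p(15)=176, p(16)=231, p(17)=297, p(18)=385, p(19)=490, p(20)=627, p(21)=792, p(22)=1002, p(23)=1255, p(24)=1575, p(25)=1958, p(26)=2436, p(27)=3010, p(28)=3718, p(29)=4565, p(30)=5604, p(31)=6842, p(32)=8349, p(33)=10143, p(34)=12310, p(35)=14883, p(36)=17977, p(37)=21637, p(38)=26015, p(39)=31185, p(40)=37338, p(41)=44583, p(42)=53174, p(43)=63261, p(44)=75175.
Final step: p(45) = p(44) + p(43) - p(40) - p(38) + p(33) + p(30) - p(23) - p(19) + p(10) + p(5)
= 75175 + 63261 - 37338 - 26015 + 10143 + 5604 - 1255 - 490 + 42 + 7
= 89134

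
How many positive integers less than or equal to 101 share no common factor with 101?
100

101 = 101
φ(n) = n × ∏(1 - 1/p) for each prime p dividing n
φ(101) = 101 × (1 - 1/101) = 100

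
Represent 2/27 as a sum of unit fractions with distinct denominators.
1/14 + 1/378

Greedy algorithm:
2/27: ceiling(27/2) = 14, use 1/14
1/378: ceiling(378/1) = 378, use 1/378
Result: 2/27 = 1/14 + 1/378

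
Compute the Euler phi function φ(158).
78

158 = 2 × 79
φ(n) = n × ∏(1 - 1/p) for each prime p dividing n
φ(158) = 158 × (1 - 1/2) × (1 - 1/79) = 78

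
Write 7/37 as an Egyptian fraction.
1/6 + 1/45 + 1/3330

Greedy algorithm:
7/37: ceiling(37/7) = 6, use 1/6
5/222: ceiling(222/5) = 45, use 1/45
1/3330: ceiling(3330/1) = 3330, use 1/3330
Result: 7/37 = 1/6 + 1/45 + 1/3330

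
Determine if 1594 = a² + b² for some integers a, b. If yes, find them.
15² + 37² (a=15, b=37)

Factorization: 1594 = 2 × 797
By Fermat: n is sum of two squares iff every prime p ≡ 3 (mod 4) appears to even power.
All primes ≡ 3 (mod 4) appear to even power.
Search a = 0, 1, 2, … for 1594 - a² a perfect square: first hit at a = 15: 1594 - 225 = 1369 = 37².
1594 = 15² + 37² = 225 + 1369 ✓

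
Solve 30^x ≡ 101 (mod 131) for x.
66

Baby-step giant-step with step n = ⌈√131⌉ = 12.
Baby steps 30^j mod 131 (j:value) for j=0..11: 0:1, 1:30, 2:114, 3:14, 4:27, 5:24, 6:65, 7:116, 8:74, 9:124, 10:52, 11:119.
Giant-step multiplier: 30^(-12) ≡ 30^(130-12) = 30^118 ≡ 4 (mod 131).
Giant steps γ_i = 101·4^i mod 131: γ_0=101, γ_1=11, γ_2=44, γ_3=45, γ_4=49, γ_5=65 (in table at j=6).
x = i·n + j = 5·12 + 6 = 66.
Check: 30^66 ≡ 101 (mod 131).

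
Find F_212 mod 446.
367

Matrix identity: Q^n = [[F_(n+1), F_n], [F_n, F_(n-1)]] with Q = [[1,1],[1,0]].
n = 212 = 11010100₂. Square-and-multiply, entries mod 446:
Q^1 = [[1,1],[1,0]]
Q^3 = (Q^1)²·Q = [[3,2],[2,1]]
Q^6 = (Q^3)² = [[13,8],[8,5]]
Q^13 = (Q^6)²·Q = [[377,233],[233,144]]
Q^26 = (Q^13)² = [[178,81],[81,97]]
Q^53 = (Q^26)²·Q = [[310,335],[335,421]]
Q^106 = (Q^53)² = [[43,31],[31,12]]
Q^212 = (Q^106)² = [[134,367],[367,213]]
F_212 mod 446 = Q^212[0][1] = 367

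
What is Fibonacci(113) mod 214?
209

Matrix identity: Q^n = [[F_(n+1), F_n], [F_n, F_(n-1)]] with Q = [[1,1],[1,0]].
n = 113 = 1110001₂. Square-and-multiply, entries mod 214:
Q^1 = [[1,1],[1,0]]
Q^3 = (Q^1)²·Q = [[3,2],[2,1]]
Q^7 = (Q^3)²·Q = [[21,13],[13,8]]
Q^14 = (Q^7)² = [[182,163],[163,19]]
Q^28 = (Q^14)² = [[201,21],[21,180]]
Q^56 = (Q^28)² = [[182,83],[83,99]]
Q^113 = (Q^56)²·Q = [[206,209],[209,211]]
F_113 mod 214 = Q^113[0][1] = 209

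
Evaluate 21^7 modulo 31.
11

Repeated squaring. Binary of 7 = 111.
21^1 ≡ 21 (mod 31); 21^2 ≡ 7 (mod 31); 21^4 ≡ 18 (mod 31)
21^7 = 21^1 × 21^2 × 21^4 ≡ 11 (mod 31)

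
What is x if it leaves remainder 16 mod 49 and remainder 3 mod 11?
212

Using Chinese Remainder Theorem:
M = 49 × 11 = 539
M1 = 11, M2 = 49
y1 = 11^(-1) mod 49 = 9
y2 = 49^(-1) mod 11 = 9
x = (16×11×9 + 3×49×9) mod 539 = 212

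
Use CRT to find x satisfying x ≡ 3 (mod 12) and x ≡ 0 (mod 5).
15

Using Chinese Remainder Theorem:
M = 12 × 5 = 60
M1 = 5, M2 = 12
y1 = 5^(-1) mod 12 = 5
y2 = 12^(-1) mod 5 = 3
x = (3×5×5 + 0×12×3) mod 60 = 15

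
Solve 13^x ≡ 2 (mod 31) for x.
24

Baby-step giant-step with step n = ⌈√31⌉ = 6.
Baby steps 13^j mod 31 (j:value) for j=0..5: 0:1, 1:13, 2:14, 3:27, 4:10, 5:6.
Giant-step multiplier: 13^(-6) ≡ 13^(30-6) = 13^24 ≡ 2 (mod 31).
Giant steps γ_i = 2·2^i mod 31: γ_0=2, γ_1=4, γ_2=8, γ_3=16, γ_4=1 (in table at j=0).
x = i·n + j = 4·6 + 0 = 24.
Check: 13^24 ≡ 2 (mod 31).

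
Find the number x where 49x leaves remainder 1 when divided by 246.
241

gcd(49, 246) = 1, so the inverse exists.
Extended Euclidean algorithm on (246, 49):
246 = 5 × 49 + 1  ⟹  1 = (1)·246 + (-5)·49
So (-5)·49 ≡ 1 (mod 246), i.e. 49^(-1) ≡ -5 ≡ 241 (mod 246).
Check: 49 × 241 = 11809 ≡ 1 (mod 246)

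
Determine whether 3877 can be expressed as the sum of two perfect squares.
31² + 54² (a=31, b=54)

Factorization: 3877 = 3877
By Fermat: n is sum of two squares iff every prime p ≡ 3 (mod 4) appears to even power.
All primes ≡ 3 (mod 4) appear to even power.
Search a = 0, 1, 2, … for 3877 - a² a perfect square: first hit at a = 31: 3877 - 961 = 2916 = 54².
3877 = 31² + 54² = 961 + 2916 ✓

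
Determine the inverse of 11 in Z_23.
21

gcd(11, 23) = 1, so the inverse exists.
Extended Euclidean algorithm on (23, 11):
23 = 2 × 11 + 1  ⟹  1 = (1)·23 + (-2)·11
So (-2)·11 ≡ 1 (mod 23), i.e. 11^(-1) ≡ -2 ≡ 21 (mod 23).
Check: 11 × 21 = 231 ≡ 1 (mod 23)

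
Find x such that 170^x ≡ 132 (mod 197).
4

Baby-step giant-step with step n = ⌈√197⌉ = 15.
Baby steps 170^j mod 197 (j:value) for j=0..14: 0:1, 1:170, 2:138, 3:17, 4:132, 5:179, 6:92, 7:77, 8:88, 9:185, 10:127, 11:117, 12:190, 13:189, 14:19.
h = 132 is already in the table at j=4, so x = 4.
Check: 170^4 ≡ 132 (mod 197).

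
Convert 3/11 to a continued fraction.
[0; 3, 1, 2]

Euclidean algorithm steps:
3 = 0 × 11 + 3
11 = 3 × 3 + 2
3 = 1 × 2 + 1
2 = 2 × 1 + 0
Continued fraction: [0; 3, 1, 2]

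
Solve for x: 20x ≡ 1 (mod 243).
158

gcd(20, 243) = 1, so the inverse exists.
Extended Euclidean algorithm on (243, 20):
243 = 12 × 20 + 3  ⟹  3 = (1)·243 + (-12)·20
20 = 6 × 3 + 2  ⟹  2 = (-6)·243 + (73)·20
3 = 1 × 2 + 1  ⟹  1 = (7)·243 + (-85)·20
So (-85)·20 ≡ 1 (mod 243), i.e. 20^(-1) ≡ -85 ≡ 158 (mod 243).
Check: 20 × 158 = 3160 ≡ 1 (mod 243)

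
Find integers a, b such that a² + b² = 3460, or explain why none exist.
18² + 56² (a=18, b=56)

Factorization: 3460 = 2^2 × 5 × 173
By Fermat: n is sum of two squares iff every prime p ≡ 3 (mod 4) appears to even power.
All primes ≡ 3 (mod 4) appear to even power.
Search a = 0, 1, 2, … for 3460 - a² a perfect square: first hit at a = 18: 3460 - 324 = 3136 = 56².
3460 = 18² + 56² = 324 + 3136 ✓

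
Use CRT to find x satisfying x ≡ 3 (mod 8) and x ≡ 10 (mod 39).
283

Using Chinese Remainder Theorem:
M = 8 × 39 = 312
M1 = 39, M2 = 8
y1 = 39^(-1) mod 8 = 7
y2 = 8^(-1) mod 39 = 5
x = (3×39×7 + 10×8×5) mod 312 = 283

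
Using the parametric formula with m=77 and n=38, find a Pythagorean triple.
(4485, 5852, 7373)

Euclid's formula: a = m² - n², b = 2mn, c = m² + n²
m = 77, n = 38
a = 77² - 38² = 5929 - 1444 = 4485
b = 2 × 77 × 38 = 5852
c = 77² + 38² = 5929 + 1444 = 7373
Verification: 4485² + 5852² = 20115225 + 34245904 = 54361129 = 7373² ✓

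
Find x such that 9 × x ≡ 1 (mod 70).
39

gcd(9, 70) = 1, so the inverse exists.
Extended Euclidean algorithm on (70, 9):
70 = 7 × 9 + 7  ⟹  7 = (1)·70 + (-7)·9
9 = 1 × 7 + 2  ⟹  2 = (-1)·70 + (8)·9
7 = 3 × 2 + 1  ⟹  1 = (4)·70 + (-31)·9
So (-31)·9 ≡ 1 (mod 70), i.e. 9^(-1) ≡ -31 ≡ 39 (mod 70).
Check: 9 × 39 = 351 ≡ 1 (mod 70)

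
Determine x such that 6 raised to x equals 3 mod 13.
8

Baby-step giant-step with step n = ⌈√13⌉ = 4.
Baby steps 6^j mod 13 (j:value) for j=0..3: 0:1, 1:6, 2:10, 3:8.
Giant-step multiplier: 6^(-4) ≡ 6^(12-4) = 6^8 ≡ 3 (mod 13).
Giant steps γ_i = 3·3^i mod 13: γ_0=3, γ_1=9, γ_2=1 (in table at j=0).
x = i·n + j = 2·4 + 0 = 8.
Check: 6^8 ≡ 3 (mod 13).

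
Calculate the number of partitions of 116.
1188908248

p(n) counts ways to write n as a sum of positive integers (order ignored).
Euler's pentagonal recurrence: p(k) = p(k-1) + p(k-2) - p(k-5) - p(k-7) + p(k-12) + p(k-15) - ... (offsets j(3j∓1)/2, signs ++--, p(0)=1, p(<0)=0).
DP table for k = 0..115: p(0)=1, p(1)=1, p(2)=2, p(3)=3, p(4)=5, p(5)=7, p(6)=11, p(7)=15, p(8)=22, p(9)=30, p(10)=42, p(11)=56, p(12)=77, p(13)=101, p(14)=135, p(15)=176, p(16)=231, p(17)=297, p(18)=385, p(19)=490, p(20)=627, p(21)=792, p(22)=1002, p(23)=1255, p(24)=1575, p(25)=1958, p(26)=2436, p(27)=3010, p(28)=3718, p(29)=4565, p(30)=5604, p(31)=6842, p(32)=8349, p(33)=10143, p(34)=12310, p(35)=14883, p(36)=17977, p(37)=21637, p(38)=26015, p(39)=31185, p(40)=37338, p(41)=44583, p(42)=53174, p(43)=63261, p(44)=75175, p(45)=89134, p(46)=105558, p(47)=124754, p(48)=147273, p(49)=173525, p(50)=204226, p(51)=239943, p(52)=281589, p(53)=329931, p(54)=386155, p(55)=451276, p(56)=526823, p(57)=614154, p(58)=715220, p(59)=831820, p(60)=966467, p(61)=1121505, p(62)=1300156, p(63)=1505499, p(64)=1741630, p(65)=2012558, p(66)=2323520, p(67)=2679689, p(68)=3087735, p(69)=3554345, p(70)=4087968, p(71)=4697205, p(72)=5392783, p(73)=6185689, p(74)=7089500, p(75)=8118264, p(76)=9289091, p(77)=10619863, p(78)=12132164, p(79)=13848650, p(80)=15796476, p(81)=18004327, p(82)=20506255, p(83)=23338469, p(84)=26543660, p(85)=30167357, p(86)=34262962, p(87)=38887673, p(88)=44108109, p(89)=49995925, p(90)=56634173, p(91)=64112359, p(92)=72533807, p(93)=82010177, p(94)=92669720, p(95)=104651419, p(96)=118114304, p(97)=133230930, p(98)=150198136, p(99)=169229875, p(100)=190569292, p(101)=214481126, p(102)=241265379, p(103)=271248950, p(104)=304801365, p(105)=342325709, p(106)=384276336, p(107)=431149389, p(108)=483502844, p(109)=541946240, p(110)=607163746, p(111)=679903203, p(112)=761002156, p(113)=851376628, p(114)=952050665, p(115)=1064144451.
Final step: p(116) = p(115) + p(114) - p(111) - p(109) + p(104) + p(101) - p(94) - p(90) + p(81) + p(76) - p(65) - p(59) + p(46) + p(39) - p(24) - p(16)
= 1064144451 + 952050665 - 679903203 - 541946240 + 304801365 + 214481126 - 92669720 - 56634173 + 18004327 + 9289091 - 2012558 - 831820 + 105558 + 31185 - 1575 - 231
= 1188908248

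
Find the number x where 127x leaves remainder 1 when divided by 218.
103

gcd(127, 218) = 1, so the inverse exists.
Extended Euclidean algorithm on (218, 127):
218 = 1 × 127 + 91  ⟹  91 = (1)·218 + (-1)·127
127 = 1 × 91 + 36  ⟹  36 = (-1)·218 + (2)·127
91 = 2 × 36 + 19  ⟹  19 = (3)·218 + (-5)·127
36 = 1 × 19 + 17  ⟹  17 = (-4)·218 + (7)·127
19 = 1 × 17 + 2  ⟹  2 = (7)·218 + (-12)·127
17 = 8 × 2 + 1  ⟹  1 = (-60)·218 + (103)·127
So (103)·127 ≡ 1 (mod 218), i.e. 127^(-1) ≡ 103 (mod 218).
Check: 127 × 103 = 13081 ≡ 1 (mod 218)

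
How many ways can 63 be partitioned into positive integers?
1505499

p(n) counts ways to write n as a sum of positive integers (order ignored).
Euler's pentagonal recurrence: p(k) = p(k-1) + p(k-2) - p(k-5) - p(k-7) + p(k-12) + p(k-15) - ... (offsets j(3j∓1)/2, signs ++--, p(0)=1, p(<0)=0).
DP table for k = 0..62: p(0)=1, p(1)=1, p(2)=2, p(3)=3, p(4)=5, p(5)=7, p(6)=11, p(7)=15, p(8)=22, p(9)=30, p(10)=42, p(11)=56, p(12)=77, p(13)=101, p(14)=135, p(15)=176, p(16)=231, p(17)=297, p(18)=385, p(19)=490, p(20)=627, p(21)=792, p(22)=1002, p(23)=1255, p(24)=1575, p(25)=1958, p(26)=2436, p(27)=3010, p(28)=3718, p(29)=4565, p(30)=5604, p(31)=6842, p(32)=8349, p(33)=10143, p(34)=12310, p(35)=14883, p(36)=17977, p(37)=21637, p(38)=26015, p(39)=31185, p(40)=37338, p(41)=44583, p(42)=53174, p(43)=63261, p(44)=75175, p(45)=89134, p(46)=105558, p(47)=124754, p(48)=147273, p(49)=173525, p(50)=204226, p(51)=239943, p(52)=281589, p(53)=329931, p(54)=386155, p(55)=451276, p(56)=526823, p(57)=614154, p(58)=715220, p(59)=831820, p(60)=966467, p(61)=1121505, p(62)=1300156.
Final step: p(63) = p(62) + p(61) - p(58) - p(56) + p(51) + p(48) - p(41) - p(37) + p(28) + p(23) - p(12) - p(6)
= 1300156 + 1121505 - 715220 - 526823 + 239943 + 147273 - 44583 - 21637 + 3718 + 1255 - 77 - 11
= 1505499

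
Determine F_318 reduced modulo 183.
83

Matrix identity: Q^n = [[F_(n+1), F_n], [F_n, F_(n-1)]] with Q = [[1,1],[1,0]].
n = 318 = 100111110₂. Square-and-multiply, entries mod 183:
Q^1 = [[1,1],[1,0]]
Q^2 = (Q^1)² = [[2,1],[1,1]]
Q^4 = (Q^2)² = [[5,3],[3,2]]
Q^9 = (Q^4)²·Q = [[55,34],[34,21]]
Q^19 = (Q^9)²·Q = [[177,155],[155,22]]
Q^39 = (Q^19)²·Q = [[6,88],[88,101]]
Q^79 = (Q^39)²·Q = [[177,94],[94,83]]
Q^159 = (Q^79)²·Q = [[6,88],[88,101]]
Q^318 = (Q^159)² = [[94,83],[83,11]]
F_318 mod 183 = Q^318[0][1] = 83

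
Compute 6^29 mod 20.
16

Repeated squaring. Binary of 29 = 11101.
6^1 ≡ 6 (mod 20); 6^2 ≡ 16 (mod 20); 6^4 ≡ 16 (mod 20); 6^8 ≡ 16 (mod 20); 6^16 ≡ 16 (mod 20)
6^29 = 6^1 × 6^4 × 6^8 × 6^16 ≡ 16 (mod 20)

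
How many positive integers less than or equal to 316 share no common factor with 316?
156

316 = 2^2 × 79
φ(n) = n × ∏(1 - 1/p) for each prime p dividing n
φ(316) = 316 × (1 - 1/2) × (1 - 1/79) = 156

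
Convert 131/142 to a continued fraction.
[0; 1, 11, 1, 10]

Euclidean algorithm steps:
131 = 0 × 142 + 131
142 = 1 × 131 + 11
131 = 11 × 11 + 10
11 = 1 × 10 + 1
10 = 10 × 1 + 0
Continued fraction: [0; 1, 11, 1, 10]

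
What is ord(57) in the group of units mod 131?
130

131 is prime, so ord(57) divides φ(131) = 130.
Divisors of 130: 1, 2, 5, 10, 13, 26, 65, 130.
Repeated squaring: 57^1 ≡ 57, 57^2 ≡ 105, 57^4 ≡ 21, 57^8 ≡ 48, 57^16 ≡ 77, 57^32 ≡ 34, 57^64 ≡ 108, 57^128 ≡ 5 (mod 131).
Test 57^d mod 131 for each divisor d in increasing order:
57^1 ≡ 57
57^2 ≡ 105
57^5 = 57^4·57^1 ≡ 18
57^10 = 57^8·57^2 ≡ 62
57^13 = 57^8·57^4·57^1 ≡ 78
57^26 = 57^16·57^8·57^2 ≡ 58
57^65 = 57^64·57^1 ≡ 130
57^130 = 57^128·57^2 ≡ 1  ← first divisor giving 1
The order is 130.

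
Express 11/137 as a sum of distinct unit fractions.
1/13 + 1/297 + 1/528957

Greedy algorithm:
11/137: ceiling(137/11) = 13, use 1/13
6/1781: ceiling(1781/6) = 297, use 1/297
1/528957: ceiling(528957/1) = 528957, use 1/528957
Result: 11/137 = 1/13 + 1/297 + 1/528957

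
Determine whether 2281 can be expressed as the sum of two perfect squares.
16² + 45² (a=16, b=45)

Factorization: 2281 = 2281
By Fermat: n is sum of two squares iff every prime p ≡ 3 (mod 4) appears to even power.
All primes ≡ 3 (mod 4) appear to even power.
Search a = 0, 1, 2, … for 2281 - a² a perfect square: first hit at a = 16: 2281 - 256 = 2025 = 45².
2281 = 16² + 45² = 256 + 2025 ✓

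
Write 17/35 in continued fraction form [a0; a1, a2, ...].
[0; 2, 17]

Euclidean algorithm steps:
17 = 0 × 35 + 17
35 = 2 × 17 + 1
17 = 17 × 1 + 0
Continued fraction: [0; 2, 17]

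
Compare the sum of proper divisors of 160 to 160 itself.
abundant

Proper divisors of 160: sum = 1 + 2 + 4 + 5 + 8 + 10 + 16 + 20 + 32 + 40 + 80 = 218
Since 218 > 160, 160 is abundant.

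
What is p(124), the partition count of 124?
2841940500

p(n) counts ways to write n as a sum of positive integers (order ignored).
Euler's pentagonal recurrence: p(k) = p(k-1) + p(k-2) - p(k-5) - p(k-7) + p(k-12) + p(k-15) - ... (offsets j(3j∓1)/2, signs ++--, p(0)=1, p(<0)=0).
DP table for k = 0..123: p(0)=1, p(1)=1, p(2)=2, p(3)=3, p(4)=5, p(5)=7, p(6)=11, p(7)=15, p(8)=22, p(9)=30, p(10)=42, p(11)=56, p(12)=77, p(13)=101, p(14)=135, p(15)=176, p(16)=231, p(17)=297, p(18)=385, p(19)=490, p(20)=627, p(21)=792, p(22)=1002, p(23)=1255, p(24)=1575, p(25)=1958, p(26)=2436, p(27)=3010, p(28)=3718, p(29)=4565, p(30)=5604, p(31)=6842, p(32)=8349, p(33)=10143, p(34)=12310, p(35)=14883, p(36)=17977, p(37)=21637, p(38)=26015, p(39)=31185, p(40)=37338, p(41)=44583, p(42)=53174, p(43)=63261, p(44)=75175, p(45)=89134, p(46)=105558, p(47)=124754, p(48)=147273, p(49)=173525, p(50)=204226, p(51)=239943, p(52)=281589, p(53)=329931, p(54)=386155, p(55)=451276, p(56)=526823, p(57)=614154, p(58)=715220, p(59)=831820, p(60)=966467, p(61)=1121505, p(62)=1300156, p(63)=1505499, p(64)=1741630, p(65)=2012558, p(66)=2323520, p(67)=2679689, p(68)=3087735, p(69)=3554345, p(70)=4087968, p(71)=4697205, p(72)=5392783, p(73)=6185689, p(74)=7089500, p(75)=8118264, p(76)=9289091, p(77)=10619863, p(78)=12132164, p(79)=13848650, p(80)=15796476, p(81)=18004327, p(82)=20506255, p(83)=23338469, p(84)=26543660, p(85)=30167357, p(86)=34262962, p(87)=38887673, p(88)=44108109, p(89)=49995925, p(90)=56634173, p(91)=64112359, p(92)=72533807, p(93)=82010177, p(94)=92669720, p(95)=104651419, p(96)=118114304, p(97)=133230930, p(98)=150198136, p(99)=169229875, p(100)=190569292, p(101)=214481126, p(102)=241265379, p(103)=271248950, p(104)=304801365, p(105)=342325709, p(106)=384276336, p(107)=431149389, p(108)=483502844, p(109)=541946240, p(110)=607163746, p(111)=679903203, p(112)=761002156, p(113)=851376628, p(114)=952050665, p(115)=1064144451, p(116)=1188908248, p(117)=1327710076, p(118)=1482074143, p(119)=1653668665, p(120)=1844349560, p(121)=2056148051, p(122)=2291320912, p(123)=2552338241.
Final step: p(124) = p(123) + p(122) - p(119) - p(117) + p(112) + p(109) - p(102) - p(98) + p(89) + p(84) - p(73) - p(67) + p(54) + p(47) - p(32) - p(24) + p(7)
= 2552338241 + 2291320912 - 1653668665 - 1327710076 + 761002156 + 541946240 - 241265379 - 150198136 + 49995925 + 26543660 - 6185689 - 2679689 + 386155 + 124754 - 8349 - 1575 + 15
= 2841940500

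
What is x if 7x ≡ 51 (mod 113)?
x ≡ 88 (mod 113)

gcd(7, 113) = 1, which divides 51, so solutions exist.
Find 7^(-1) mod 113 by the extended Euclidean algorithm:
113 = 16 × 7 + 1  ⟹  1 = (1)·113 + (-16)·7
So (-16)·7 ≡ 1 (mod 113), i.e. 7^(-1) ≡ -16 ≡ 97 (mod 113).
x ≡ 97 × 51 = 4947 ≡ 88 (mod 113).
Check: 7 × 88 = 616 ≡ 51 (mod 113).
Unique solution: x ≡ 88 (mod 113)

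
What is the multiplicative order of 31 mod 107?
106

107 is prime, so ord(31) divides φ(107) = 106.
Divisors of 106: 1, 2, 53, 106.
Repeated squaring: 31^1 ≡ 31, 31^2 ≡ 105, 31^4 ≡ 4, 31^8 ≡ 16, 31^16 ≡ 42, 31^32 ≡ 52, 31^64 ≡ 29 (mod 107).
Test 31^d mod 107 for each divisor d in increasing order:
31^1 ≡ 31
31^2 ≡ 105
31^53 = 31^32·31^16·31^4·31^1 ≡ 106
31^106 = 31^64·31^32·31^8·31^2 ≡ 1  ← first divisor giving 1
The order is 106.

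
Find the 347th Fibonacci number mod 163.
106

Matrix identity: Q^n = [[F_(n+1), F_n], [F_n, F_(n-1)]] with Q = [[1,1],[1,0]].
n = 347 = 101011011₂. Square-and-multiply, entries mod 163:
Q^1 = [[1,1],[1,0]]
Q^2 = (Q^1)² = [[2,1],[1,1]]
Q^5 = (Q^2)²·Q = [[8,5],[5,3]]
Q^10 = (Q^5)² = [[89,55],[55,34]]
Q^21 = (Q^10)²·Q = [[107,25],[25,82]]
Q^43 = (Q^21)²·Q = [[10,12],[12,161]]
Q^86 = (Q^43)² = [[81,96],[96,148]]
Q^173 = (Q^86)²·Q = [[108,129],[129,142]]
Q^347 = (Q^173)²·Q = [[82,106],[106,139]]
F_347 mod 163 = Q^347[0][1] = 106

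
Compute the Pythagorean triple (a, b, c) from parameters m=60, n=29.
(2759, 3480, 4441)

Euclid's formula: a = m² - n², b = 2mn, c = m² + n²
m = 60, n = 29
a = 60² - 29² = 3600 - 841 = 2759
b = 2 × 60 × 29 = 3480
c = 60² + 29² = 3600 + 841 = 4441
Verification: 2759² + 3480² = 7612081 + 12110400 = 19722481 = 4441² ✓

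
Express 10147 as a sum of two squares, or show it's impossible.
Not possible

Factorization: 10147 = 73 × 139
By Fermat: n is sum of two squares iff every prime p ≡ 3 (mod 4) appears to even power.
Prime(s) ≡ 3 (mod 4) with odd exponent: [(139, 1)]
Therefore 10147 cannot be expressed as a² + b².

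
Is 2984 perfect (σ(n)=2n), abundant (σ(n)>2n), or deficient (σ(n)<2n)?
deficient

Proper divisors of 2984: sum = 1 + 2 + 4 + 8 + 373 + 746 + 1492 = 2626
Since 2626 < 2984, 2984 is deficient.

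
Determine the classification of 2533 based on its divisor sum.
deficient

Proper divisors of 2533: sum = 1 + 17 + 149 = 167
Since 167 < 2533, 2533 is deficient.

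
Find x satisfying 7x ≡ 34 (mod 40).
x ≡ 22 (mod 40)

gcd(7, 40) = 1, which divides 34, so solutions exist.
Find 7^(-1) mod 40 by the extended Euclidean algorithm:
40 = 5 × 7 + 5  ⟹  5 = (1)·40 + (-5)·7
7 = 1 × 5 + 2  ⟹  2 = (-1)·40 + (6)·7
5 = 2 × 2 + 1  ⟹  1 = (3)·40 + (-17)·7
So (-17)·7 ≡ 1 (mod 40), i.e. 7^(-1) ≡ -17 ≡ 23 (mod 40).
x ≡ 23 × 34 = 782 ≡ 22 (mod 40).
Check: 7 × 22 = 154 ≡ 34 (mod 40).
Unique solution: x ≡ 22 (mod 40)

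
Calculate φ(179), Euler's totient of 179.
178

179 = 179
φ(n) = n × ∏(1 - 1/p) for each prime p dividing n
φ(179) = 179 × (1 - 1/179) = 178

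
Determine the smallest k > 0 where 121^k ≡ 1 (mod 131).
65

131 is prime, so ord(121) divides φ(131) = 130.
Divisors of 130: 1, 2, 5, 10, 13, 26, 65, 130.
Repeated squaring: 121^1 ≡ 121, 121^2 ≡ 100, 121^4 ≡ 44, 121^8 ≡ 102, 121^16 ≡ 55, 121^32 ≡ 12, 121^64 ≡ 13, 121^128 ≡ 38 (mod 131).
Test 121^d mod 131 for each divisor d in increasing order:
121^1 ≡ 121
121^2 ≡ 100
121^5 = 121^4·121^1 ≡ 84
121^10 = 121^8·121^2 ≡ 113
121^13 = 121^8·121^4·121^1 ≡ 53
121^26 = 121^16·121^8·121^2 ≡ 58
121^65 = 121^64·121^1 ≡ 1  ← first divisor giving 1
The order is 65.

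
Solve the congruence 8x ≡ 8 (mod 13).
x ≡ 1 (mod 13)

gcd(8, 13) = 1, which divides 8, so solutions exist.
Find 8^(-1) mod 13 by the extended Euclidean algorithm:
13 = 1 × 8 + 5  ⟹  5 = (1)·13 + (-1)·8
8 = 1 × 5 + 3  ⟹  3 = (-1)·13 + (2)·8
5 = 1 × 3 + 2  ⟹  2 = (2)·13 + (-3)·8
3 = 1 × 2 + 1  ⟹  1 = (-3)·13 + (5)·8
So (5)·8 ≡ 1 (mod 13), i.e. 8^(-1) ≡ 5 (mod 13).
x ≡ 5 × 8 = 40 ≡ 1 (mod 13).
Check: 8 × 1 = 8 ≡ 8 (mod 13).
Unique solution: x ≡ 1 (mod 13)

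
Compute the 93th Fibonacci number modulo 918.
848

Matrix identity: Q^n = [[F_(n+1), F_n], [F_n, F_(n-1)]] with Q = [[1,1],[1,0]].
n = 93 = 1011101₂. Square-and-multiply, entries mod 918:
Q^1 = [[1,1],[1,0]]
Q^2 = (Q^1)² = [[2,1],[1,1]]
Q^5 = (Q^2)²·Q = [[8,5],[5,3]]
Q^11 = (Q^5)²·Q = [[144,89],[89,55]]
Q^23 = (Q^11)²·Q = [[468,199],[199,269]]
Q^46 = (Q^23)² = [[667,701],[701,884]]
Q^93 = (Q^46)²·Q = [[269,848],[848,339]]
F_93 mod 918 = Q^93[0][1] = 848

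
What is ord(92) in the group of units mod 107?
53

107 is prime, so ord(92) divides φ(107) = 106.
Divisors of 106: 1, 2, 53, 106.
Repeated squaring: 92^1 ≡ 92, 92^2 ≡ 11, 92^4 ≡ 14, 92^8 ≡ 89, 92^16 ≡ 3, 92^32 ≡ 9, 92^64 ≡ 81 (mod 107).
Test 92^d mod 107 for each divisor d in increasing order:
92^1 ≡ 92
92^2 ≡ 11
92^53 = 92^32·92^16·92^4·92^1 ≡ 1  ← first divisor giving 1
The order is 53.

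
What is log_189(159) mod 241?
148

Baby-step giant-step with step n = ⌈√241⌉ = 16.
Baby steps 189^j mod 241 (j:value) for j=0..15: 0:1, 1:189, 2:53, 3:136, 4:158, 5:219, 6:180, 7:39, 8:141, 9:139, 10:2, 11:137, 12:106, 13:31, 14:75, 15:197.
Giant-step multiplier: 189^(-16) ≡ 189^(240-16) = 189^224 ≡ 160 (mod 241).
Giant steps γ_i = 159·160^i mod 241: γ_0=159, γ_1=135, γ_2=151, γ_3=60, γ_4=201, γ_5=107, γ_6=9, γ_7=235, γ_8=4, γ_9=158 (in table at j=4).
x = i·n + j = 9·16 + 4 = 148.
Check: 189^148 ≡ 159 (mod 241).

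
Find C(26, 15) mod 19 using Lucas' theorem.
0

Using Lucas' theorem:
Write n=26 and k=15 in base 19:
n in base 19: [1, 7]
k in base 19: [0, 15]
C(26,15) mod 19 = ∏ C(n_i, k_i) mod 19
Digit binomials (mod 19): C(1,0) = 1; C(7,15) = 0 (k_i > n_i)
Product: 1 × 0 = 0 ≡ 0 (mod 19)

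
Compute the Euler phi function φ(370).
144

370 = 2 × 5 × 37
φ(n) = n × ∏(1 - 1/p) for each prime p dividing n
φ(370) = 370 × (1 - 1/2) × (1 - 1/5) × (1 - 1/37) = 144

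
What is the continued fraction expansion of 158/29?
[5; 2, 4, 3]

Euclidean algorithm steps:
158 = 5 × 29 + 13
29 = 2 × 13 + 3
13 = 4 × 3 + 1
3 = 3 × 1 + 0
Continued fraction: [5; 2, 4, 3]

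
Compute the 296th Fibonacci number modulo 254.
95

Matrix identity: Q^n = [[F_(n+1), F_n], [F_n, F_(n-1)]] with Q = [[1,1],[1,0]].
n = 296 = 100101000₂. Square-and-multiply, entries mod 254:
Q^1 = [[1,1],[1,0]]
Q^2 = (Q^1)² = [[2,1],[1,1]]
Q^4 = (Q^2)² = [[5,3],[3,2]]
Q^9 = (Q^4)²·Q = [[55,34],[34,21]]
Q^18 = (Q^9)² = [[117,44],[44,73]]
Q^37 = (Q^18)²·Q = [[109,131],[131,232]]
Q^74 = (Q^37)² = [[86,221],[221,119]]
Q^148 = (Q^74)² = [[103,93],[93,10]]
Q^296 = (Q^148)² = [[208,95],[95,113]]
F_296 mod 254 = Q^296[0][1] = 95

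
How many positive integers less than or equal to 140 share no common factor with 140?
48

140 = 2^2 × 5 × 7
φ(n) = n × ∏(1 - 1/p) for each prime p dividing n
φ(140) = 140 × (1 - 1/2) × (1 - 1/5) × (1 - 1/7) = 48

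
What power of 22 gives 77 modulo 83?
80

Baby-step giant-step with step n = ⌈√83⌉ = 10.
Baby steps 22^j mod 83 (j:value) for j=0..9: 0:1, 1:22, 2:69, 3:24, 4:30, 5:79, 6:78, 7:56, 8:70, 9:46.
Giant-step multiplier: 22^(-10) ≡ 22^(82-10) = 22^72 ≡ 26 (mod 83).
Giant steps γ_i = 77·26^i mod 83: γ_0=77, γ_1=10, γ_2=11, γ_3=37, γ_4=49, γ_5=29, γ_6=7, γ_7=16, γ_8=1 (in table at j=0).
x = i·n + j = 8·10 + 0 = 80.
Check: 22^80 ≡ 77 (mod 83).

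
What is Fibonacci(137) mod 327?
76

Matrix identity: Q^n = [[F_(n+1), F_n], [F_n, F_(n-1)]] with Q = [[1,1],[1,0]].
n = 137 = 10001001₂. Square-and-multiply, entries mod 327:
Q^1 = [[1,1],[1,0]]
Q^2 = (Q^1)² = [[2,1],[1,1]]
Q^4 = (Q^2)² = [[5,3],[3,2]]
Q^8 = (Q^4)² = [[34,21],[21,13]]
Q^17 = (Q^8)²·Q = [[295,289],[289,6]]
Q^34 = (Q^17)² = [[179,7],[7,172]]
Q^68 = (Q^34)² = [[44,168],[168,203]]
Q^137 = (Q^68)²·Q = [[43,76],[76,294]]
F_137 mod 327 = Q^137[0][1] = 76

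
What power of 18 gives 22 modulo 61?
52

Baby-step giant-step with step n = ⌈√61⌉ = 8.
Baby steps 18^j mod 61 (j:value) for j=0..7: 0:1, 1:18, 2:19, 3:37, 4:56, 5:32, 6:27, 7:59.
Giant-step multiplier: 18^(-8) ≡ 18^(60-8) = 18^52 ≡ 22 (mod 61).
Giant steps γ_i = 22·22^i mod 61: γ_0=22, γ_1=57, γ_2=34, γ_3=16, γ_4=47, γ_5=58, γ_6=56 (in table at j=4).
x = i·n + j = 6·8 + 4 = 52.
Check: 18^52 ≡ 22 (mod 61).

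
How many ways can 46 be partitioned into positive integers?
105558

p(n) counts ways to write n as a sum of positive integers (order ignored).
Euler's pentagonal recurrence: p(k) = p(k-1) + p(k-2) - p(k-5) - p(k-7) + p(k-12) + p(k-15) - ... (offsets j(3j∓1)/2, signs ++--, p(0)=1, p(<0)=0).
DP table for k = 0..45: p(0)=1, p(1)=1, p(2)=2, p(3)=3, p(4)=5, p(5)=7, p(6)=11, p(7)=15, p(8)=22, p(9)=30, p(10)=42, p(11)=56, p(12)=77, p(13)=101, p(14)=135, p(15)=176, p(16)=231, p(17)=297, p(18)=385, p(19)=490, p(20)=627, p(21)=792, p(22)=1002, p(23)=1255, p(24)=1575, p(25)=1958, p(26)=2436, p(27)=3010, p(28)=3718, p(29)=4565, p(30)=5604, p(31)=6842, p(32)=8349, p(33)=10143, p(34)=12310, p(35)=14883, p(36)=17977, p(37)=21637, p(38)=26015, p(39)=31185, p(40)=37338, p(41)=44583, p(42)=53174, p(43)=63261, p(44)=75175, p(45)=89134.
Final step: p(46) = p(45) + p(44) - p(41) - p(39) + p(34) + p(31) - p(24) - p(20) + p(11) + p(6)
= 89134 + 75175 - 44583 - 31185 + 12310 + 6842 - 1575 - 627 + 56 + 11
= 105558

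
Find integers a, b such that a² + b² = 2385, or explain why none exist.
9² + 48² (a=9, b=48)

Factorization: 2385 = 3^2 × 5 × 53
By Fermat: n is sum of two squares iff every prime p ≡ 3 (mod 4) appears to even power.
All primes ≡ 3 (mod 4) appear to even power.
Search a = 0, 1, 2, … for 2385 - a² a perfect square: first hit at a = 9: 2385 - 81 = 2304 = 48².
2385 = 9² + 48² = 81 + 2304 ✓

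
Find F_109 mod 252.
233

Matrix identity: Q^n = [[F_(n+1), F_n], [F_n, F_(n-1)]] with Q = [[1,1],[1,0]].
n = 109 = 1101101₂. Square-and-multiply, entries mod 252:
Q^1 = [[1,1],[1,0]]
Q^3 = (Q^1)²·Q = [[3,2],[2,1]]
Q^6 = (Q^3)² = [[13,8],[8,5]]
Q^13 = (Q^6)²·Q = [[125,233],[233,144]]
Q^27 = (Q^13)²·Q = [[39,110],[110,181]]
Q^54 = (Q^27)² = [[13,8],[8,5]]
Q^109 = (Q^54)²·Q = [[125,233],[233,144]]
F_109 mod 252 = Q^109[0][1] = 233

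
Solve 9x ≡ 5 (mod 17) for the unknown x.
x ≡ 10 (mod 17)

gcd(9, 17) = 1, which divides 5, so solutions exist.
Find 9^(-1) mod 17 by the extended Euclidean algorithm:
17 = 1 × 9 + 8  ⟹  8 = (1)·17 + (-1)·9
9 = 1 × 8 + 1  ⟹  1 = (-1)·17 + (2)·9
So (2)·9 ≡ 1 (mod 17), i.e. 9^(-1) ≡ 2 (mod 17).
x ≡ 2 × 5 = 10 ≡ 10 (mod 17).
Check: 9 × 10 = 90 ≡ 5 (mod 17).
Unique solution: x ≡ 10 (mod 17)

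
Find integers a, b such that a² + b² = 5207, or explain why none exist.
Not possible

Factorization: 5207 = 41 × 127
By Fermat: n is sum of two squares iff every prime p ≡ 3 (mod 4) appears to even power.
Prime(s) ≡ 3 (mod 4) with odd exponent: [(127, 1)]
Therefore 5207 cannot be expressed as a² + b².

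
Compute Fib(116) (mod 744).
741

Matrix identity: Q^n = [[F_(n+1), F_n], [F_n, F_(n-1)]] with Q = [[1,1],[1,0]].
n = 116 = 1110100₂. Square-and-multiply, entries mod 744:
Q^1 = [[1,1],[1,0]]
Q^3 = (Q^1)²·Q = [[3,2],[2,1]]
Q^7 = (Q^3)²·Q = [[21,13],[13,8]]
Q^14 = (Q^7)² = [[610,377],[377,233]]
Q^29 = (Q^14)²·Q = [[248,125],[125,123]]
Q^58 = (Q^29)² = [[497,247],[247,250]]
Q^116 = (Q^58)² = [[2,741],[741,5]]
F_116 mod 744 = Q^116[0][1] = 741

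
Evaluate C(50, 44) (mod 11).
1

Using Lucas' theorem:
Write n=50 and k=44 in base 11:
n in base 11: [4, 6]
k in base 11: [4, 0]
C(50,44) mod 11 = ∏ C(n_i, k_i) mod 11
Digit binomials (mod 11): C(4,4) = 1; C(6,0) = 1
Product: 1 × 1 = 1 ≡ 1 (mod 11)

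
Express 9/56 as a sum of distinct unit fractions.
1/7 + 1/56

Greedy algorithm:
9/56: ceiling(56/9) = 7, use 1/7
1/56: ceiling(56/1) = 56, use 1/56
Result: 9/56 = 1/7 + 1/56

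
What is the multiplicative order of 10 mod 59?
58

59 is prime, so ord(10) divides φ(59) = 58.
Divisors of 58: 1, 2, 29, 58.
Repeated squaring: 10^1 ≡ 10, 10^2 ≡ 41, 10^4 ≡ 29, 10^8 ≡ 15, 10^16 ≡ 48, 10^32 ≡ 3 (mod 59).
Test 10^d mod 59 for each divisor d in increasing order:
10^1 ≡ 10
10^2 ≡ 41
10^29 = 10^16·10^8·10^4·10^1 ≡ 58
10^58 = 10^32·10^16·10^8·10^2 ≡ 1  ← first divisor giving 1
The order is 58.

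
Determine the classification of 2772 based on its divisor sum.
abundant

Proper divisors of 2772: sum = 1 + 2 + 3 + 4 + 6 + 7 + 9 + 11 + ... + 462 + 693 + 924 + 1386 (35 divisors) = 5964
Since 5964 > 2772, 2772 is abundant.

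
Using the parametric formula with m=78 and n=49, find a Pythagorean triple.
(3683, 7644, 8485)

Euclid's formula: a = m² - n², b = 2mn, c = m² + n²
m = 78, n = 49
a = 78² - 49² = 6084 - 2401 = 3683
b = 2 × 78 × 49 = 7644
c = 78² + 49² = 6084 + 2401 = 8485
Verification: 3683² + 7644² = 13564489 + 58430736 = 71995225 = 8485² ✓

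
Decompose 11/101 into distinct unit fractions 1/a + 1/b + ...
1/10 + 1/113 + 1/16305 + 1/372177930

Greedy algorithm:
11/101: ceiling(101/11) = 10, use 1/10
9/1010: ceiling(1010/9) = 113, use 1/113
7/114130: ceiling(114130/7) = 16305, use 1/16305
1/372177930: ceiling(372177930/1) = 372177930, use 1/372177930
Result: 11/101 = 1/10 + 1/113 + 1/16305 + 1/372177930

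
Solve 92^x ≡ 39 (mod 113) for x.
71

Baby-step giant-step with step n = ⌈√113⌉ = 11.
Baby steps 92^j mod 113 (j:value) for j=0..10: 0:1, 1:92, 2:102, 3:5, 4:8, 5:58, 6:25, 7:40, 8:64, 9:12, 10:87.
Giant-step multiplier: 92^(-11) ≡ 92^(112-11) = 92^101 ≡ 107 (mod 113).
Giant steps γ_i = 39·107^i mod 113: γ_0=39, γ_1=105, γ_2=48, γ_3=51, γ_4=33, γ_5=28, γ_6=58 (in table at j=5).
x = i·n + j = 6·11 + 5 = 71.
Check: 92^71 ≡ 39 (mod 113).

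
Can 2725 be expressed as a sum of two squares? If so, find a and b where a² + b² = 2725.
15² + 50² (a=15, b=50)

Factorization: 2725 = 5^2 × 109
By Fermat: n is sum of two squares iff every prime p ≡ 3 (mod 4) appears to even power.
All primes ≡ 3 (mod 4) appear to even power.
Search a = 0, 1, 2, … for 2725 - a² a perfect square: first hit at a = 15: 2725 - 225 = 2500 = 50².
2725 = 15² + 50² = 225 + 2500 ✓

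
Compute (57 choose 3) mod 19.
0

Using Lucas' theorem:
Write n=57 and k=3 in base 19:
n in base 19: [3, 0]
k in base 19: [0, 3]
C(57,3) mod 19 = ∏ C(n_i, k_i) mod 19
Digit binomials (mod 19): C(3,0) = 1; C(0,3) = 0 (k_i > n_i)
Product: 1 × 0 = 0 ≡ 0 (mod 19)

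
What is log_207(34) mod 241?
121

Baby-step giant-step with step n = ⌈√241⌉ = 16.
Baby steps 207^j mod 241 (j:value) for j=0..15: 0:1, 1:207, 2:192, 3:220, 4:232, 5:65, 6:200, 7:189, 8:81, 9:138, 10:128, 11:227, 12:235, 13:204, 14:53, 15:126.
Giant-step multiplier: 207^(-16) ≡ 207^(240-16) = 207^224 ≡ 183 (mod 241).
Giant steps γ_i = 34·183^i mod 241: γ_0=34, γ_1=197, γ_2=142, γ_3=199, γ_4=26, γ_5=179, γ_6=222, γ_7=138 (in table at j=9).
x = i·n + j = 7·16 + 9 = 121.
Check: 207^121 ≡ 34 (mod 241).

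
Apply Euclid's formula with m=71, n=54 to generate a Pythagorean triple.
(2125, 7668, 7957)

Euclid's formula: a = m² - n², b = 2mn, c = m² + n²
m = 71, n = 54
a = 71² - 54² = 5041 - 2916 = 2125
b = 2 × 71 × 54 = 7668
c = 71² + 54² = 5041 + 2916 = 7957
Verification: 2125² + 7668² = 4515625 + 58798224 = 63313849 = 7957² ✓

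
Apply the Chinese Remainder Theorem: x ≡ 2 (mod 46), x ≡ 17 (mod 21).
416

Using Chinese Remainder Theorem:
M = 46 × 21 = 966
M1 = 21, M2 = 46
y1 = 21^(-1) mod 46 = 11
y2 = 46^(-1) mod 21 = 16
x = (2×21×11 + 17×46×16) mod 966 = 416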